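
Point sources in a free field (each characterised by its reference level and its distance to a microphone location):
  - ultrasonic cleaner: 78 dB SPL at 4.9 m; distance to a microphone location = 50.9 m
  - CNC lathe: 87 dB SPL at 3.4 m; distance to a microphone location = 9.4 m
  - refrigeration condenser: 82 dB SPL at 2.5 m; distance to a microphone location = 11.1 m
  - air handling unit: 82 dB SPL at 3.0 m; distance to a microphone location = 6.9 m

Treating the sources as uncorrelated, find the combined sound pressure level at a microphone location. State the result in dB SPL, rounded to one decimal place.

First find each source's level at the receiver (point-source: −20·log₁₀(r/r_ref)), then combine on an intensity basis.
ultrasonic cleaner: 78 − 20·log₁₀(50.9/4.9) = 78 − 20.33 = 57.67 dB SPL.
CNC lathe: 87 − 20·log₁₀(9.4/3.4) = 87 − 8.83 = 78.17 dB SPL.
refrigeration condenser: 82 − 20·log₁₀(11.1/2.5) = 82 − 12.95 = 69.05 dB SPL.
air handling unit: 82 − 20·log₁₀(6.9/3.0) = 82 − 7.23 = 74.77 dB SPL.
Σ 10^(L/10) = 1.042e+08 → L_total = 10·log₁₀(1.042e+08) = 80.18 dB SPL.

80.2 dB SPL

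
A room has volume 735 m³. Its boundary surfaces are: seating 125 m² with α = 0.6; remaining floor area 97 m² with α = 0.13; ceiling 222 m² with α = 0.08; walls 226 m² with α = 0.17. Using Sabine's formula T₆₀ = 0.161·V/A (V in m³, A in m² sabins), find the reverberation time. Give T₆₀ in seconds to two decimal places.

0.82 s

A = Σ Sᵢαᵢ = 125·0.6 + 97·0.13 + 222·0.08 + 226·0.17 = 143.79 m².
T₆₀ = 0.161 × 735 / 143.79 = 0.823 s.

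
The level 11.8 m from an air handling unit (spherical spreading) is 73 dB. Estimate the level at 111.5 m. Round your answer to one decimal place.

53.5 dB

For a point source, L₂ = L₁ − 20·log₁₀(r₂/r₁).
L₂ = 73 − 20·log₁₀(111.5/11.8) = 73 − 19.508 = 53.49 dB.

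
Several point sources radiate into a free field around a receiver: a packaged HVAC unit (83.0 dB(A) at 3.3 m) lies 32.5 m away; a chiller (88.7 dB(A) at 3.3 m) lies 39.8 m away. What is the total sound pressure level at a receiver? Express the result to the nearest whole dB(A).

First find each source's level at the receiver (point-source: −20·log₁₀(r/r_ref)), then combine on an intensity basis.
packaged HVAC unit: 83.0 − 20·log₁₀(32.5/3.3) = 83.0 − 19.87 = 63.13 dB(A).
chiller: 88.7 − 20·log₁₀(39.8/3.3) = 88.7 − 21.63 = 67.07 dB(A).
Σ 10^(L/10) = 7.154e+06 → L_total = 10·log₁₀(7.154e+06) = 68.55 dB(A).

69 dB(A)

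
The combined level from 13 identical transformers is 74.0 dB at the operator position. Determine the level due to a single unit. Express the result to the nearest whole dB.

63 dB

Dividing the total intensity by 13 lowers the level by 10·log₁₀ 13 = 11.139 dB: L₁ = 74.0 − 11.139.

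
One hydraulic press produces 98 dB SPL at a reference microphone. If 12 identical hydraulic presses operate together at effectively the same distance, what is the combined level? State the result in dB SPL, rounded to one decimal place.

L_total = L₁ + 10·log₁₀ N for N identical incoherent sources.
L_total = 98 + 10·log₁₀(12) = 98 + 10.792 = 108.79 dB SPL.

108.8 dB SPL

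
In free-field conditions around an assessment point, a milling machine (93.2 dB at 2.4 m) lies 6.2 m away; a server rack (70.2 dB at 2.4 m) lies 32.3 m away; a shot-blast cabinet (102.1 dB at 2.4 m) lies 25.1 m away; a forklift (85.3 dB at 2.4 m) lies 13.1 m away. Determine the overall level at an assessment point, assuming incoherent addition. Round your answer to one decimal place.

Propagate each source to the receiver with L = L_ref − 20·log₁₀(r/r_ref), then add intensities.
milling machine: 93.2 − 20·log₁₀(6.2/2.4) = 93.2 − 8.24 = 84.96 dB.
server rack: 70.2 − 20·log₁₀(32.3/2.4) = 70.2 − 22.58 = 47.62 dB.
shot-blast cabinet: 102.1 − 20·log₁₀(25.1/2.4) = 102.1 − 20.39 = 81.71 dB.
forklift: 85.3 − 20·log₁₀(13.1/2.4) = 85.3 − 14.74 = 70.56 dB.
Σ 10^(L/10) = 4.728e+08 → L_total = 10·log₁₀(4.728e+08) = 86.75 dB.

86.7 dB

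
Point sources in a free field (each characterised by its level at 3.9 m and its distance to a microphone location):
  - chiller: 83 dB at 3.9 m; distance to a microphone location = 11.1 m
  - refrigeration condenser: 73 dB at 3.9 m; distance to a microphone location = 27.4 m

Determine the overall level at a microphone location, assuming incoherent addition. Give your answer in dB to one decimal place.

74.0 dB

First find each source's level at the receiver (point-source: −20·log₁₀(r/r_ref)), then combine on an intensity basis.
chiller: 83 − 20·log₁₀(11.1/3.9) = 83 − 9.09 = 73.91 dB.
refrigeration condenser: 73 − 20·log₁₀(27.4/3.9) = 73 − 16.93 = 56.07 dB.
Σ 10^(L/10) = 2.504e+07 → L_total = 10·log₁₀(2.504e+07) = 73.99 dB.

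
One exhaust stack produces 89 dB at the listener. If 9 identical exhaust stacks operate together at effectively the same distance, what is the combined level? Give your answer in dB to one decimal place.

L_total = L₁ + 10·log₁₀ N for N identical incoherent sources.
L_total = 89 + 10·log₁₀(9) = 89 + 9.542 = 98.54 dB.

98.5 dB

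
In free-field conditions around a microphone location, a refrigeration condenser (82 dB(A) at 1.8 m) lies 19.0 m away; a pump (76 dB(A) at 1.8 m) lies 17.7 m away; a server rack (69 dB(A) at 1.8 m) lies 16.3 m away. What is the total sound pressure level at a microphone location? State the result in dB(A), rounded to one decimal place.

First find each source's level at the receiver (point-source: −20·log₁₀(r/r_ref)), then combine on an intensity basis.
refrigeration condenser: 82 − 20·log₁₀(19.0/1.8) = 82 − 20.47 = 61.53 dB(A).
pump: 76 − 20·log₁₀(17.7/1.8) = 76 − 19.85 = 56.15 dB(A).
server rack: 69 − 20·log₁₀(16.3/1.8) = 69 − 19.14 = 49.86 dB(A).
Σ 10^(L/10) = 1.931e+06 → L_total = 10·log₁₀(1.931e+06) = 62.86 dB(A).

62.9 dB(A)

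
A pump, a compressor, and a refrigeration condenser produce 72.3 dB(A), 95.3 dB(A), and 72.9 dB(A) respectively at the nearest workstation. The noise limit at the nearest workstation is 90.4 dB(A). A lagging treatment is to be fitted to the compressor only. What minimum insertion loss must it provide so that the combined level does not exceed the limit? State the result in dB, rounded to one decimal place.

5.0 dB

The untreated sources together contribute 10^(72.3/10) + 10^(72.9/10) = 3.648e+07, i.e. 75.62 dB(A).
The limit corresponds to 10^(90.4/10) = 1.096e+09; subtracting the fixed part leaves 1.060e+09 for the compressor, i.e. 90.25 dB(A).
So the compressor must be reduced from 95.3 to 90.25 dB(A): IL = 5.05 dB.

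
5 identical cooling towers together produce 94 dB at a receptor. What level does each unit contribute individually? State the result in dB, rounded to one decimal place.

87.0 dB

For N identical incoherent sources L_total = L₁ + 10·log₁₀ N, so L₁ = 94 − 10·log₁₀(5) = 94 − 6.990.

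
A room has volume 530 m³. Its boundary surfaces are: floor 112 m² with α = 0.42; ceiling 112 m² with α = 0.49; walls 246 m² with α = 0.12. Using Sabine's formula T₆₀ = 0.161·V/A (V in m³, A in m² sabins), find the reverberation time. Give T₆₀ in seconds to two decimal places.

0.65 s

A = Σ Sᵢαᵢ = 112·0.42 + 112·0.49 + 246·0.12 = 131.44 m².
T₆₀ = 0.161 × 530 / 131.44 = 0.649 s.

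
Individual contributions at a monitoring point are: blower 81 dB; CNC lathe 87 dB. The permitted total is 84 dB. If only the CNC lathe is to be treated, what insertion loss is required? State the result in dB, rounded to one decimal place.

6.0 dB

The untreated sources together contribute 10^(81/10) = 1.259e+08, i.e. 81.00 dB.
The limit corresponds to 10^(84/10) = 2.512e+08; subtracting the fixed part leaves 1.253e+08 for the CNC lathe, i.e. 80.98 dB.
Required insertion loss = 87 − 80.98 = 6.02 dB.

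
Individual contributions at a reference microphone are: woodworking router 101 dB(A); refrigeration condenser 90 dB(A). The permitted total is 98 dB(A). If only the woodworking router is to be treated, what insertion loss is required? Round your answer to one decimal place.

Fixed contribution from the other source: Σ 10^(L/10) = 10^(90/10) = 1.000e+09 (90.00 dB(A)).
The limit corresponds to 10^(98/10) = 6.310e+09; subtracting the fixed part leaves 5.310e+09 for the woodworking router, i.e. 97.25 dB(A).
Required insertion loss = 101 − 97.25 = 3.75 dB.

3.7 dB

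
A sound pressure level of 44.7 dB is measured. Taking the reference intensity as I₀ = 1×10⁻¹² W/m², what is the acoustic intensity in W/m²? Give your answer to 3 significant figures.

2.95e-08 W/m²

I = I₀·10^(L/10) = 10⁻¹² × 10^(44.7/10) = 10^(-7.530).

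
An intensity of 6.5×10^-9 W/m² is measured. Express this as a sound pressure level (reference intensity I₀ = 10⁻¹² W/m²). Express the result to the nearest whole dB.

38 dB

I/I₀ = 6.5×10^-9/10⁻¹² = 6.5×10^3, and L = 10·log₁₀(I/I₀).
L = 10·(0.8129 + 3) = 38.13 dB.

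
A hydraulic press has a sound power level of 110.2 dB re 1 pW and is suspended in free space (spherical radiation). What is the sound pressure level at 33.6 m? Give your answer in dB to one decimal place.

68.7 dB

The power spreads over a sphere of area 4π·r², so L_p = L_w − 10·log₁₀(4π·r²).
4π·r² = 1.419e+04 m², 10·log₁₀ of that is 41.519 dB.
L_p = 110.2 − 41.519 = 68.68 dB.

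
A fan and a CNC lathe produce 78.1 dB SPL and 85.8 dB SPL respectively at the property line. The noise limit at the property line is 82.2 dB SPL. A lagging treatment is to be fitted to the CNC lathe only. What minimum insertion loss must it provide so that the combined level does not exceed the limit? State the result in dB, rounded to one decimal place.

The untreated sources together contribute 10^(78.1/10) = 6.457e+07, i.e. 78.10 dB SPL.
To meet 82.2 dB SPL overall, the treated CNC lathe may contribute at most 10^(82.2/10) − 6.457e+07 = 1.014e+08, i.e. 80.06 dB SPL.
So the CNC lathe must be reduced from 85.8 to 80.06 dB SPL: IL = 5.74 dB.

5.7 dB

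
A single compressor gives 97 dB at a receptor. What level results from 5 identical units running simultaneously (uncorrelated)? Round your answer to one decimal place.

L_total = L₁ + 10·log₁₀ N for N identical incoherent sources.
L_total = 97 + 10·log₁₀(5) = 97 + 6.990 = 103.99 dB.

104.0 dB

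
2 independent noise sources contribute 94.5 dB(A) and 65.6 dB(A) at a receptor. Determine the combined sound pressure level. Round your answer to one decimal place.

94.5 dB(A)

For uncorrelated sources the intensities add, so convert each level to linear form, sum, and take 10·log₁₀ of the total.
Σ 10^(L/10) = 10^(94.5/10) + 10^(65.6/10) = 2.822e+09.
L_total = 10·log₁₀(2.822e+09) = 94.51 dB(A).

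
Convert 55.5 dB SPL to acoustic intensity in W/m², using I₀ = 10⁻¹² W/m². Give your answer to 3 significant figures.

3.55e-07 W/m²

I/I₀ = 10^(55.5/10) = 3.548e+05, so I = 3.548e+05 × 10⁻¹² W/m².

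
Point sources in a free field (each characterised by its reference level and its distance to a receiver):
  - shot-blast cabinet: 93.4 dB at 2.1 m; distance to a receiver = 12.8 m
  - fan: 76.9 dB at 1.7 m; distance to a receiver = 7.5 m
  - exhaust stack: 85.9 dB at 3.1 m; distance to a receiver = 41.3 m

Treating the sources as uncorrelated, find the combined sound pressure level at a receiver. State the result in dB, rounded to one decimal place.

78.0 dB

Apply inverse-square spreading to bring every level to the receiver, then sum 10^(L/10).
shot-blast cabinet: 93.4 − 20·log₁₀(12.8/2.1) = 93.4 − 15.70 = 77.70 dB.
fan: 76.9 − 20·log₁₀(7.5/1.7) = 76.9 − 12.89 = 64.01 dB.
exhaust stack: 85.9 − 20·log₁₀(41.3/3.1) = 85.9 − 22.49 = 63.41 dB.
Σ 10^(L/10) = 6.360e+07 → L_total = 10·log₁₀(6.360e+07) = 78.03 dB.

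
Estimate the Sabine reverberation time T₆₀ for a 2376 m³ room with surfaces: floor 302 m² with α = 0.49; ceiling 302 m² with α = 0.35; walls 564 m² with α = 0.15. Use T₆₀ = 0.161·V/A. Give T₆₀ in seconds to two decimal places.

1.13 s

Total absorption A = 302·0.49 + 302·0.35 + 564·0.15 = 338.28 m² sabins.
T₆₀ = 0.161·V/A = 0.161·2376/338.28 = 1.131 s.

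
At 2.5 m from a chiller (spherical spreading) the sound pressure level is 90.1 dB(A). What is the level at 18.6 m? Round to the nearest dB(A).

For a point source, L₂ = L₁ − 20·log₁₀(r₂/r₁).
L₂ = 90.1 − 20·log₁₀(18.6/2.5) = 90.1 − 17.431 = 72.67 dB(A).

73 dB(A)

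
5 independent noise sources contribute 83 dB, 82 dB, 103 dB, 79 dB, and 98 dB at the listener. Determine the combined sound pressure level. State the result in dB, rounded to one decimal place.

104.3 dB

For uncorrelated sources the intensities add, so convert each level to linear form, sum, and take 10·log₁₀ of the total.
Σ 10^(L/10) = 10^(83/10) + 10^(82/10) + 10^(103/10) + 10^(79/10) + 10^(98/10) = 2.670e+10.
L_total = 10·log₁₀(2.670e+10) = 104.27 dB.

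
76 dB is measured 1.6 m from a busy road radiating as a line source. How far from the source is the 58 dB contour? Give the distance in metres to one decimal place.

The 18.0 dB drop corresponds to a distance ratio of 10^(18.0/10) for a line source.
r₂ = 1.6·10^((76−58)/10) = 1.6·10^(18.0/10) = 100.95 m.

101.0 m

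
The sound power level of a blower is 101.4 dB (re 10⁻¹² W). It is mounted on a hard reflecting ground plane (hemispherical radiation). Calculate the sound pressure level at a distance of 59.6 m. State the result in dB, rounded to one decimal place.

Free-field hemispherical radiation: L_p = L_w − 10·log₁₀(2π·r²), r = 59.6 m.
2π·r² = 2.232e+04 m², 10·log₁₀ of that is 43.487 dB.
L_p = 101.4 − 43.487 = 57.91 dB.

57.9 dB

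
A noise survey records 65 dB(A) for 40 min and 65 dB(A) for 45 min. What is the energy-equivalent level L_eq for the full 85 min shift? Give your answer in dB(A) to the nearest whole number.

L_eq = 10·log₁₀[(1/T)·Σ tᵢ·10^(Lᵢ/10)] with T = 85 min.
Σ tᵢ·10^(Lᵢ/10) = 40·10^(65/10) + 45·10^(65/10) = 2.688e+08.
L_eq = 10·log₁₀(2.688e+08/85) = 65.00 dB(A).

65 dB(A)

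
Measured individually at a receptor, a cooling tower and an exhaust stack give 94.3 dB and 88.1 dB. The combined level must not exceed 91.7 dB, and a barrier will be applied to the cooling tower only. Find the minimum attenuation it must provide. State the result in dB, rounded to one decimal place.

5.1 dB

The untreated sources together contribute 10^(88.1/10) = 6.457e+08, i.e. 88.10 dB.
To meet 91.7 dB overall, the treated cooling tower may contribute at most 10^(91.7/10) − 6.457e+08 = 8.335e+08, i.e. 89.21 dB.
So the cooling tower must be reduced from 94.3 to 89.21 dB: IL = 5.09 dB.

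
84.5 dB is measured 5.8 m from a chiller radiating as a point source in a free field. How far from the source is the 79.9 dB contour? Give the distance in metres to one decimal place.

9.8 m

The 4.6 dB drop corresponds to a distance ratio of 10^(4.6/20) for a point source.
r₂ = 5.8·10^((84.5−79.9)/20) = 5.8·10^(4.6/20) = 9.85 m.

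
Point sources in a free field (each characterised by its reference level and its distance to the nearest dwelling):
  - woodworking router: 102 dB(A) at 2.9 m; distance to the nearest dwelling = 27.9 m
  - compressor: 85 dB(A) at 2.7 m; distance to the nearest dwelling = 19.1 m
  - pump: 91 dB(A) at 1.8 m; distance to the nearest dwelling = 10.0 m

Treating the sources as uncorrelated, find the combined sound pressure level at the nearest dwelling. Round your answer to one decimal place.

83.4 dB(A)

Propagate each source to the receiver with L = L_ref − 20·log₁₀(r/r_ref), then add intensities.
woodworking router: 102 − 20·log₁₀(27.9/2.9) = 102 − 19.66 = 82.34 dB(A).
compressor: 85 − 20·log₁₀(19.1/2.7) = 85 − 16.99 = 68.01 dB(A).
pump: 91 − 20·log₁₀(10.0/1.8) = 91 − 14.89 = 76.11 dB(A).
Σ 10^(L/10) = 2.183e+08 → L_total = 10·log₁₀(2.183e+08) = 83.39 dB(A).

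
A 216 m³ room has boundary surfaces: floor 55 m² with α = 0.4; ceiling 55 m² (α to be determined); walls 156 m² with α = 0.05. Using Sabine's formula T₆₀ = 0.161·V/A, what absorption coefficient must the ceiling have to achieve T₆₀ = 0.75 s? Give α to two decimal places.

A = 0.161·V/T₆₀ = 0.161·216/0.75 = 46.37 m² sabins.
Absorption from the other surfaces = 55·0.4 + 156·0.05 = 29.80 m², so the ceiling must supply 16.57 m² over 55 m².
α = 16.57/55 = 0.301.

0.30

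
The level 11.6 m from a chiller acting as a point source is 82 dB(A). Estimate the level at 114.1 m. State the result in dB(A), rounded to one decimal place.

62.1 dB(A)

Spherical spreading from a point source gives a 20·log₁₀(r₂/r₁) drop.
L₂ = 82 − 20·log₁₀(114.1/11.6) = 82 − 19.857 = 62.14 dB(A).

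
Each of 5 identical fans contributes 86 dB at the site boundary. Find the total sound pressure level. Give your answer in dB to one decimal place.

With 5 equal, uncorrelated contributions the intensity is 5× that of one unit, giving a rise of 10·log₁₀ 5.
L_total = 86 + 10·log₁₀(5) = 86 + 6.990 = 92.99 dB.

93.0 dB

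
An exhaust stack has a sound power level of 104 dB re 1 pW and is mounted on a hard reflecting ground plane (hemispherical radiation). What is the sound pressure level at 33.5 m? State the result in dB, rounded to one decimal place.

65.5 dB

Free-field hemispherical radiation: L_p = L_w − 10·log₁₀(2π·r²), r = 33.5 m.
2π·r² = 7051 m², 10·log₁₀ of that is 38.483 dB.
L_p = 104 − 38.483 = 65.52 dB.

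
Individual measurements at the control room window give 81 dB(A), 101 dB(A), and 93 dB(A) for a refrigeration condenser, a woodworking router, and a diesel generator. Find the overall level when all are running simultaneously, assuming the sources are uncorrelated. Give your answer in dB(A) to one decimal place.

For uncorrelated sources the intensities add, so convert each level to linear form, sum, and take 10·log₁₀ of the total.
Σ 10^(L/10) = 10^(81/10) + 10^(101/10) + 10^(93/10) = 1.471e+10.
L_total = 10·log₁₀(1.471e+10) = 101.68 dB(A).

101.7 dB(A)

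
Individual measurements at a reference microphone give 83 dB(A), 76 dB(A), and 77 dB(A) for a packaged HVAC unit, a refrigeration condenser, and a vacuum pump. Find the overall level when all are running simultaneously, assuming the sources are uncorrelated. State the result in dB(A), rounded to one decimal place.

84.6 dB(A)

Incoherent sources combine by intensity addition: L_total = 10·log₁₀(Σ 10^(L_i/10)).
Σ 10^(L/10) = 10^(83/10) + 10^(76/10) + 10^(77/10) = 2.895e+08.
L_total = 10·log₁₀(2.895e+08) = 84.62 dB(A).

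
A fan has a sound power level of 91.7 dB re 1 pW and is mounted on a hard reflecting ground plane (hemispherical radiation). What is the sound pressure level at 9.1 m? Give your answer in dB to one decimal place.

Free-field hemispherical radiation: L_p = L_w − 10·log₁₀(2π·r²), r = 9.1 m.
2π·r² = 520.3 m², 10·log₁₀ of that is 27.163 dB.
L_p = 91.7 − 27.163 = 64.54 dB.

64.5 dB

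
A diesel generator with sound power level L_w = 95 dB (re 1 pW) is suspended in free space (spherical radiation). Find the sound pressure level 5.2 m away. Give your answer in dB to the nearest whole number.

70 dB

Free-field spherical radiation: L_p = L_w − 10·log₁₀(4π·r²), r = 5.2 m.
4π·r² = 339.8 m², 10·log₁₀ of that is 25.312 dB.
L_p = 95 − 25.312 = 69.69 dB.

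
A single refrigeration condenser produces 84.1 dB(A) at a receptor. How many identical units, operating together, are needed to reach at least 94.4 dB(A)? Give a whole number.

The shortfall is 94.4 − 84.1 = 10.3 dB, and N units add 10·log₁₀ N, so need 10·log₁₀ N ≥ 10.3.
N ≥ 10^(10.3/10) = 10.715, so N = 11.

11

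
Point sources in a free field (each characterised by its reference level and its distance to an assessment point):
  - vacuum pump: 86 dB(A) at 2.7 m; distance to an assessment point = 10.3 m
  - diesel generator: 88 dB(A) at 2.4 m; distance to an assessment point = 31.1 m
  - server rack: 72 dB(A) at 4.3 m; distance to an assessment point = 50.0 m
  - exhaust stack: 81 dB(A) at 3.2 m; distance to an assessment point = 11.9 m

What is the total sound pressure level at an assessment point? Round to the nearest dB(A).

Apply inverse-square spreading to bring every level to the receiver, then sum 10^(L/10).
vacuum pump: 86 − 20·log₁₀(10.3/2.7) = 86 − 11.63 = 74.37 dB(A).
diesel generator: 88 − 20·log₁₀(31.1/2.4) = 88 − 22.25 = 65.75 dB(A).
server rack: 72 − 20·log₁₀(50.0/4.3) = 72 − 21.31 = 50.69 dB(A).
exhaust stack: 81 − 20·log₁₀(11.9/3.2) = 81 − 11.41 = 69.59 dB(A).
Σ 10^(L/10) = 4.033e+07 → L_total = 10·log₁₀(4.033e+07) = 76.06 dB(A).

76 dB(A)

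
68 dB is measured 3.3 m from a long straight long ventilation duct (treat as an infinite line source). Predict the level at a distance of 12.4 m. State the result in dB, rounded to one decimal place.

For a line source, L₂ = L₁ − 10·log₁₀(r₂/r₁).
L₂ = 68 − 10·log₁₀(12.4/3.3) = 68 − 5.749 = 62.25 dB.

62.3 dB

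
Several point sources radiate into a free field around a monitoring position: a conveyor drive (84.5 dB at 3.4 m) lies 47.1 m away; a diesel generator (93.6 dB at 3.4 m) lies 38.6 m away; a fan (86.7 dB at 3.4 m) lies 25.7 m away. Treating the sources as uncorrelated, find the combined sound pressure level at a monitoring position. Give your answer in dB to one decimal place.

74.4 dB

Propagate each source to the receiver with L = L_ref − 20·log₁₀(r/r_ref), then add intensities.
conveyor drive: 84.5 − 20·log₁₀(47.1/3.4) = 84.5 − 22.83 = 61.67 dB.
diesel generator: 93.6 − 20·log₁₀(38.6/3.4) = 93.6 − 21.10 = 72.50 dB.
fan: 86.7 − 20·log₁₀(25.7/3.4) = 86.7 − 17.57 = 69.13 dB.
Σ 10^(L/10) = 2.743e+07 → L_total = 10·log₁₀(2.743e+07) = 74.38 dB.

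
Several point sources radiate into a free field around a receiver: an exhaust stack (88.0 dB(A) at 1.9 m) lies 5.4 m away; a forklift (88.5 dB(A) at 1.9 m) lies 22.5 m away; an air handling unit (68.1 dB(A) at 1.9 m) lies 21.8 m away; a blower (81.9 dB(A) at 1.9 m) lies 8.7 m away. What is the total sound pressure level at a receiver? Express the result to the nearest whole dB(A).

Apply inverse-square spreading to bring every level to the receiver, then sum 10^(L/10).
exhaust stack: 88.0 − 20·log₁₀(5.4/1.9) = 88.0 − 9.07 = 78.93 dB(A).
forklift: 88.5 − 20·log₁₀(22.5/1.9) = 88.5 − 21.47 = 67.03 dB(A).
air handling unit: 68.1 − 20·log₁₀(21.8/1.9) = 68.1 − 21.19 = 46.91 dB(A).
blower: 81.9 − 20·log₁₀(8.7/1.9) = 81.9 − 13.22 = 68.68 dB(A).
Σ 10^(L/10) = 9.060e+07 → L_total = 10·log₁₀(9.060e+07) = 79.57 dB(A).

80 dB(A)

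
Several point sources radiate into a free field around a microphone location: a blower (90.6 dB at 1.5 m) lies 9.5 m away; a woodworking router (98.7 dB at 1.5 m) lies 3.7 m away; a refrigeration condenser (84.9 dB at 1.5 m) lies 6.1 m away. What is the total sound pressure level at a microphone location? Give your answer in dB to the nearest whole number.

Propagate each source to the receiver with L = L_ref − 20·log₁₀(r/r_ref), then add intensities.
blower: 90.6 − 20·log₁₀(9.5/1.5) = 90.6 − 16.03 = 74.57 dB.
woodworking router: 98.7 − 20·log₁₀(3.7/1.5) = 98.7 − 7.84 = 90.86 dB.
refrigeration condenser: 84.9 − 20·log₁₀(6.1/1.5) = 84.9 − 12.18 = 72.72 dB.
Σ 10^(L/10) = 1.266e+09 → L_total = 10·log₁₀(1.266e+09) = 91.02 dB.

91 dB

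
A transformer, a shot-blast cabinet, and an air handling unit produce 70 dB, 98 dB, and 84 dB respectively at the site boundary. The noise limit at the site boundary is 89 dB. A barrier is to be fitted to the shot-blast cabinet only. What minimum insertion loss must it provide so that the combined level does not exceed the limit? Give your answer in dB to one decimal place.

10.7 dB

Fixed contribution from the other sources: Σ 10^(L/10) = 10^(70/10) + 10^(84/10) = 2.612e+08 (84.17 dB).
The limit corresponds to 10^(89/10) = 7.943e+08; subtracting the fixed part leaves 5.331e+08 for the shot-blast cabinet, i.e. 87.27 dB.
So the shot-blast cabinet must be reduced from 98 to 87.27 dB: IL = 10.73 dB.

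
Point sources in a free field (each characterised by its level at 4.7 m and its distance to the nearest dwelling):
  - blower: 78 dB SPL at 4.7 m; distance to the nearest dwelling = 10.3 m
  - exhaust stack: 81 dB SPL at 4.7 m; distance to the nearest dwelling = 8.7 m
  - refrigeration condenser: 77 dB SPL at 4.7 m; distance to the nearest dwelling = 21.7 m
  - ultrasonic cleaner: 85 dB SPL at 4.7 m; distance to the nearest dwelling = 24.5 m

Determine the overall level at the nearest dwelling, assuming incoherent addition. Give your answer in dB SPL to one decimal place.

Propagate each source to the receiver with L = L_ref − 20·log₁₀(r/r_ref), then add intensities.
blower: 78 − 20·log₁₀(10.3/4.7) = 78 − 6.81 = 71.19 dB SPL.
exhaust stack: 81 − 20·log₁₀(8.7/4.7) = 81 − 5.35 = 75.65 dB SPL.
refrigeration condenser: 77 − 20·log₁₀(21.7/4.7) = 77 − 13.29 = 63.71 dB SPL.
ultrasonic cleaner: 85 − 20·log₁₀(24.5/4.7) = 85 − 14.34 = 70.66 dB SPL.
Σ 10^(L/10) = 6.387e+07 → L_total = 10·log₁₀(6.387e+07) = 78.05 dB SPL.

78.1 dB SPL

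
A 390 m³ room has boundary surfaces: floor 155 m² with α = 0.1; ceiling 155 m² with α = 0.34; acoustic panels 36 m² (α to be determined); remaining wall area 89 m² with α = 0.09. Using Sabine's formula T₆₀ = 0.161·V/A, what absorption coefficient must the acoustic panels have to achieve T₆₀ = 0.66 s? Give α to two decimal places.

0.53

From T₆₀ = 0.161·V/A, the target T₆₀ = 0.66 s needs A = 0.161·390/0.66 = 95.14 m².
Absorption from the other surfaces = 155·0.1 + 155·0.34 + 89·0.09 = 76.21 m², so the acoustic panels must supply 18.93 m² over 36 m².
α = 18.93/36 = 0.526.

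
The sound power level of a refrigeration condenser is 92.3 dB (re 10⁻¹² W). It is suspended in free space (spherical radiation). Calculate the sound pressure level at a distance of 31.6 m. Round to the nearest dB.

51 dB

Free-field spherical radiation: L_p = L_w − 10·log₁₀(4π·r²), r = 31.6 m.
4π·r² = 1.255e+04 m², 10·log₁₀ of that is 40.986 dB.
L_p = 92.3 − 40.986 = 51.31 dB.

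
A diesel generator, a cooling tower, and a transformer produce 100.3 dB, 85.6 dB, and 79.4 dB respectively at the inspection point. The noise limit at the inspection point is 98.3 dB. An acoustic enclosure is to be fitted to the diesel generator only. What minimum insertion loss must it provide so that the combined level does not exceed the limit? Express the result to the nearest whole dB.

2 dB

Fixed contribution from the other sources: Σ 10^(L/10) = 10^(85.6/10) + 10^(79.4/10) = 4.502e+08 (86.53 dB).
The limit corresponds to 10^(98.3/10) = 6.761e+09; subtracting the fixed part leaves 6.311e+09 for the diesel generator, i.e. 98.00 dB.
So the diesel generator must be reduced from 100.3 to 98.00 dB: IL = 2.30 dB.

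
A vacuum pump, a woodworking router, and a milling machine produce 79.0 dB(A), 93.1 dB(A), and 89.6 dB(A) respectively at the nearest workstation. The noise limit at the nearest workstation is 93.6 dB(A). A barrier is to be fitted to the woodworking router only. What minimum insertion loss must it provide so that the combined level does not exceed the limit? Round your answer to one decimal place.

Fixed contribution from the other sources: Σ 10^(L/10) = 10^(79.0/10) + 10^(89.6/10) = 9.914e+08 (89.96 dB(A)).
To meet 93.6 dB(A) overall, the treated woodworking router may contribute at most 10^(93.6/10) − 9.914e+08 = 1.299e+09, i.e. 91.14 dB(A).
Required insertion loss = 93.1 − 91.14 = 1.96 dB.

2.0 dB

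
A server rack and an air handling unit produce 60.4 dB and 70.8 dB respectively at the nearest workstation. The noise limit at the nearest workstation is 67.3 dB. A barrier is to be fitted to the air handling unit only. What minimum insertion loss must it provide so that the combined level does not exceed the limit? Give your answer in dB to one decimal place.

Everything except the air handling unit sums to 10^(60.4/10) = 1.096e+06 in linear terms, 60.40 dB.
To meet 67.3 dB overall, the treated air handling unit may contribute at most 10^(67.3/10) − 1.096e+06 = 4.274e+06, i.e. 66.31 dB.
Required insertion loss = 70.8 − 66.31 = 4.49 dB.

4.5 dB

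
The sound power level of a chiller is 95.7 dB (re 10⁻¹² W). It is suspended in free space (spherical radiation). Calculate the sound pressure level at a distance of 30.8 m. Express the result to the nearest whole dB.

The power spreads over a sphere of area 4π·r², so L_p = L_w − 10·log₁₀(4π·r²).
4π·r² = 1.192e+04 m², 10·log₁₀ of that is 40.763 dB.
L_p = 95.7 − 40.763 = 54.94 dB.

55 dB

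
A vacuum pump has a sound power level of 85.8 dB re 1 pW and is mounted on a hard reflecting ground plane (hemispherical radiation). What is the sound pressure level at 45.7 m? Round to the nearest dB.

Free-field hemispherical radiation: L_p = L_w − 10·log₁₀(2π·r²), r = 45.7 m.
2π·r² = 1.312e+04 m², 10·log₁₀ of that is 41.180 dB.
L_p = 85.8 − 41.180 = 44.62 dB.

45 dB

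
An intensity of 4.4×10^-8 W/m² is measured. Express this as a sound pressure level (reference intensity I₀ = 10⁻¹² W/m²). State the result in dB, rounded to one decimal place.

I/I₀ = 4.4×10^-8/10⁻¹² = 4.4×10^4, and L = 10·log₁₀(I/I₀).
L = 10·(0.6435 + 4) = 46.43 dB.

46.4 dB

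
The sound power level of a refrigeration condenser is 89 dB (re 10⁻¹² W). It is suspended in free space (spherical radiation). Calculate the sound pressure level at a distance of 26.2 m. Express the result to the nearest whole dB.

50 dB

L_p = L_w − 10·log₁₀(4π·r²) with r = 26.2 m.
4π·r² = 8626 m², 10·log₁₀ of that is 39.358 dB.
L_p = 89 − 39.358 = 49.64 dB.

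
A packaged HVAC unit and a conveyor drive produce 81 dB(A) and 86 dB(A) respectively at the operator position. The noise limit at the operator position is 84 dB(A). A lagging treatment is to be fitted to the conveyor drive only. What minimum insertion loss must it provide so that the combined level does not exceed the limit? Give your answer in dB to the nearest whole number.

5 dB

Fixed contribution from the other source: Σ 10^(L/10) = 10^(81/10) = 1.259e+08 (81.00 dB(A)).
The limit corresponds to 10^(84/10) = 2.512e+08; subtracting the fixed part leaves 1.253e+08 for the conveyor drive, i.e. 80.98 dB(A).
So the conveyor drive must be reduced from 86 to 80.98 dB(A): IL = 5.02 dB.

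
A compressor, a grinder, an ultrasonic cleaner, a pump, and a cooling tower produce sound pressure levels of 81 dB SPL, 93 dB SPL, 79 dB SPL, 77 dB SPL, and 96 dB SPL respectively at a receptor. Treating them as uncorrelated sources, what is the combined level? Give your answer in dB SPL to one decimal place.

97.9 dB SPL

Incoherent sources combine by intensity addition: L_total = 10·log₁₀(Σ 10^(L_i/10)).
Σ 10^(L/10) = 10^(81/10) + 10^(93/10) + 10^(79/10) + 10^(77/10) + 10^(96/10) = 6.232e+09.
L_total = 10·log₁₀(6.232e+09) = 97.95 dB SPL.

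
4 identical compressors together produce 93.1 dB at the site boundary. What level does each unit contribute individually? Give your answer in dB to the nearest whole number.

Dividing the total intensity by 4 lowers the level by 10·log₁₀ 4 = 6.021 dB: L₁ = 93.1 − 6.021.

87 dB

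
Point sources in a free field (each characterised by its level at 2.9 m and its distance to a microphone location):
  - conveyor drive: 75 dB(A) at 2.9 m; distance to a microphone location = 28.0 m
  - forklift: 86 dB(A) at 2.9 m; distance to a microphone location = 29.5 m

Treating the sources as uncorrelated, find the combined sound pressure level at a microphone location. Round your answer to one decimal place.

Apply inverse-square spreading to bring every level to the receiver, then sum 10^(L/10).
conveyor drive: 75 − 20·log₁₀(28.0/2.9) = 75 − 19.70 = 55.30 dB(A).
forklift: 86 − 20·log₁₀(29.5/2.9) = 86 − 20.15 = 65.85 dB(A).
Σ 10^(L/10) = 4.186e+06 → L_total = 10·log₁₀(4.186e+06) = 66.22 dB(A).

66.2 dB(A)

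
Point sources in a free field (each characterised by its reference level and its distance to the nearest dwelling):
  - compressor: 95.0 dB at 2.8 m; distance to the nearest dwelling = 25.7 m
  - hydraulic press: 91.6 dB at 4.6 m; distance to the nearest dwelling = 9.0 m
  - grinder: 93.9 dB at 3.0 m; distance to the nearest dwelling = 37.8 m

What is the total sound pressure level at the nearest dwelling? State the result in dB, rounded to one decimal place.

86.3 dB

Propagate each source to the receiver with L = L_ref − 20·log₁₀(r/r_ref), then add intensities.
compressor: 95.0 − 20·log₁₀(25.7/2.8) = 95.0 − 19.26 = 75.74 dB.
hydraulic press: 91.6 − 20·log₁₀(9.0/4.6) = 91.6 − 5.83 = 85.77 dB.
grinder: 93.9 − 20·log₁₀(37.8/3.0) = 93.9 − 22.01 = 71.89 dB.
Σ 10^(L/10) = 4.306e+08 → L_total = 10·log₁₀(4.306e+08) = 86.34 dB.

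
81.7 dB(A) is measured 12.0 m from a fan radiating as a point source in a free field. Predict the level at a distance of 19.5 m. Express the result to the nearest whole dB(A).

77 dB(A)

For a point source, L₂ = L₁ − 20·log₁₀(r₂/r₁).
L₂ = 81.7 − 20·log₁₀(19.5/12.0) = 81.7 − 4.217 = 77.48 dB(A).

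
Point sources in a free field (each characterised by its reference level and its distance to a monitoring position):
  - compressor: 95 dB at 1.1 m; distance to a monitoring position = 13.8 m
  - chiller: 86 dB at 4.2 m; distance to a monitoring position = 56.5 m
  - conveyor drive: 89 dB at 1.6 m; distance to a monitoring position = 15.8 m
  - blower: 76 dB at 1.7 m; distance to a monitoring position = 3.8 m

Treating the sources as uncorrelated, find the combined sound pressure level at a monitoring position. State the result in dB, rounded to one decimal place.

Apply inverse-square spreading to bring every level to the receiver, then sum 10^(L/10).
compressor: 95 − 20·log₁₀(13.8/1.1) = 95 − 21.97 = 73.03 dB.
chiller: 86 − 20·log₁₀(56.5/4.2) = 86 − 22.58 = 63.42 dB.
conveyor drive: 89 − 20·log₁₀(15.8/1.6) = 89 − 19.89 = 69.11 dB.
blower: 76 − 20·log₁₀(3.8/1.7) = 76 − 6.99 = 69.01 dB.
Σ 10^(L/10) = 3.841e+07 → L_total = 10·log₁₀(3.841e+07) = 75.84 dB.

75.8 dB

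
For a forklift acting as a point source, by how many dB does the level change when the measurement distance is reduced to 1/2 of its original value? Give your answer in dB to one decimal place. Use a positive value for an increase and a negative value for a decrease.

+6.0 dB

Point-source spreading: ΔL = −20·log₁₀(r₂/r₁).
ΔL = −20·log₁₀(0.5) = +6.02 dB.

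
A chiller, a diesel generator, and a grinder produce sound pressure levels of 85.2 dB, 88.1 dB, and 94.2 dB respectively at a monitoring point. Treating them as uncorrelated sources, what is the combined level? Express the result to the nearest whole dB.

96 dB

Incoherent sources combine by intensity addition: L_total = 10·log₁₀(Σ 10^(L_i/10)).
Σ 10^(L/10) = 10^(85.2/10) + 10^(88.1/10) + 10^(94.2/10) = 3.607e+09.
L_total = 10·log₁₀(3.607e+09) = 95.57 dB.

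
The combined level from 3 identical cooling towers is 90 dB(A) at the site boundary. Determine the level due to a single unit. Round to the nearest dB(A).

85 dB(A)

3 equal contributions raise the level by 10·log₁₀ 3 = 4.771 dB, so each unit alone gives 90 − 4.771.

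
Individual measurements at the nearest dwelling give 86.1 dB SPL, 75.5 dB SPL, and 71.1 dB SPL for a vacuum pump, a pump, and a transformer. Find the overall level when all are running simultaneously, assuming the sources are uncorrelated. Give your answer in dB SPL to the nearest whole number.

Incoherent sources combine by intensity addition: L_total = 10·log₁₀(Σ 10^(L_i/10)).
Σ 10^(L/10) = 10^(86.1/10) + 10^(75.5/10) + 10^(71.1/10) = 4.557e+08.
L_total = 10·log₁₀(4.557e+08) = 86.59 dB SPL.

87 dB SPL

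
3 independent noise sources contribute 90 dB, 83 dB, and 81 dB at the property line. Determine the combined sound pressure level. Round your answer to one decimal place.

Incoherent sources combine by intensity addition: L_total = 10·log₁₀(Σ 10^(L_i/10)).
Σ 10^(L/10) = 10^(90/10) + 10^(83/10) + 10^(81/10) = 1.325e+09.
L_total = 10·log₁₀(1.325e+09) = 91.22 dB.

91.2 dB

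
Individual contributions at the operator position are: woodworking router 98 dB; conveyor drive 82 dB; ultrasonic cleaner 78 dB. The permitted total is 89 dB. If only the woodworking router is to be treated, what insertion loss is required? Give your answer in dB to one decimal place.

Fixed contribution from the other sources: Σ 10^(L/10) = 10^(82/10) + 10^(78/10) = 2.216e+08 (83.46 dB).
To meet 89 dB overall, the treated woodworking router may contribute at most 10^(89/10) − 2.216e+08 = 5.727e+08, i.e. 87.58 dB.
Required insertion loss = 98 − 87.58 = 10.42 dB.

10.4 dB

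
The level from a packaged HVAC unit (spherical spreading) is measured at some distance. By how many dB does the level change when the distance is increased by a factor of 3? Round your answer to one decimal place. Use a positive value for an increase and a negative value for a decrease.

-9.5 dB

Point-source spreading: ΔL = −20·log₁₀(r₂/r₁).
ΔL = −20·log₁₀(3) = -9.54 dB.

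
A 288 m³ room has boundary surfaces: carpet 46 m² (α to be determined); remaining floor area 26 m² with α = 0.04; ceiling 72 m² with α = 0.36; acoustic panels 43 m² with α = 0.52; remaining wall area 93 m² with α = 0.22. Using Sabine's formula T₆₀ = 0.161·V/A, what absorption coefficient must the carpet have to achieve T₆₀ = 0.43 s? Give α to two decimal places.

From T₆₀ = 0.161·V/A, the target T₆₀ = 0.43 s needs A = 0.161·288/0.43 = 107.83 m².
Absorption from the other surfaces = 26·0.04 + 72·0.36 + 43·0.52 + 93·0.22 = 69.78 m², so the carpet must supply 38.05 m² over 46 m².
α = 38.05/46 = 0.827.

0.83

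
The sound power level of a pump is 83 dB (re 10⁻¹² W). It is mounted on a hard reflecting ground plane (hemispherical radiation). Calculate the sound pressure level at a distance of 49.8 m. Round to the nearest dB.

41 dB

L_p = L_w − 10·log₁₀(2π·r²) with r = 49.8 m.
2π·r² = 1.558e+04 m², 10·log₁₀ of that is 41.926 dB.
L_p = 83 − 41.926 = 41.07 dB.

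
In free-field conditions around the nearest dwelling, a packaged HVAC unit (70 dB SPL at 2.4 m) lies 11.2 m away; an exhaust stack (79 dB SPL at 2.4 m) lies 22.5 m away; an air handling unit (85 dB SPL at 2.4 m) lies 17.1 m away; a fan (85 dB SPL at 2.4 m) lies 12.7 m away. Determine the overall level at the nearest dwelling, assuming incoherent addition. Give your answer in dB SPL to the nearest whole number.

Propagate each source to the receiver with L = L_ref − 20·log₁₀(r/r_ref), then add intensities.
packaged HVAC unit: 70 − 20·log₁₀(11.2/2.4) = 70 − 13.38 = 56.62 dB SPL.
exhaust stack: 79 − 20·log₁₀(22.5/2.4) = 79 − 19.44 = 59.56 dB SPL.
air handling unit: 85 − 20·log₁₀(17.1/2.4) = 85 − 17.06 = 67.94 dB SPL.
fan: 85 − 20·log₁₀(12.7/2.4) = 85 − 14.47 = 70.53 dB SPL.
Σ 10^(L/10) = 1.889e+07 → L_total = 10·log₁₀(1.889e+07) = 72.76 dB SPL.

73 dB SPL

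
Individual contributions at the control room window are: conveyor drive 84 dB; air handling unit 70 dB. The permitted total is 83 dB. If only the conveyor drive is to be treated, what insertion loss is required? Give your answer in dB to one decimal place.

1.2 dB

Fixed contribution from the other source: Σ 10^(L/10) = 10^(70/10) = 1.000e+07 (70.00 dB).
The limit corresponds to 10^(83/10) = 1.995e+08; subtracting the fixed part leaves 1.895e+08 for the conveyor drive, i.e. 82.78 dB.
Required insertion loss = 84 − 82.78 = 1.22 dB.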